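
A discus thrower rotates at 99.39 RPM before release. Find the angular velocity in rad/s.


omega = RPM * 2 * pi / 60
omega = 99.39 * 2 * 3.14159 / 60
omega = 624.4858 / 60 = 10.4081 rad/s

10.4081 rad/s


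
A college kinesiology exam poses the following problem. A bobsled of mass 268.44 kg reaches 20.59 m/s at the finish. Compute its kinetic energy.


KE = 0.5 * m * v^2
KE = 0.5 * 268.44 * 20.59^2
KE = 0.5 * 268.44 * 423.9481 = 56902.314 J

56902.314 J


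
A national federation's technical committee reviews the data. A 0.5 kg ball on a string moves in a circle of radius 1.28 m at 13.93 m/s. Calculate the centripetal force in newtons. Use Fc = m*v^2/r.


Fc = m * v^2 / r
v^2 = 13.93^2 = 194.0449
Fc = 0.5 * 194.0449 / 1.28
Fc = 97.0224 / 1.28 = 75.7988 N

75.7988 N


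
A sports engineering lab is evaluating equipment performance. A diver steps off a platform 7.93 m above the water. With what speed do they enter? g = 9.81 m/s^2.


v = sqrt(2 * g * h)
v = sqrt(2 * 9.81 * 7.93)
v = sqrt(155.5866) = 12.4734 m/s

12.4734 m/s


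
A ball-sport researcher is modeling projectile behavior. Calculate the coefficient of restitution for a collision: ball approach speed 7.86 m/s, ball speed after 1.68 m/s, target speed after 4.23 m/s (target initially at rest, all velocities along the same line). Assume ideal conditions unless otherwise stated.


e = (v2_after - v1_after) / (v1_before - v2_before)
Numerator = 4.23 - 1.68 = 2.55
Denominator = 7.86 - 0 = 7.86
e = 2.55 / 7.86 = 0.3244

0.3244


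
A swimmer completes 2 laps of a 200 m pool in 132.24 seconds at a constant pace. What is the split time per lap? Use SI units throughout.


Split time = total_time / n_laps = 132.24 / 2
Split time = 66.12 s per lap

66.12 s


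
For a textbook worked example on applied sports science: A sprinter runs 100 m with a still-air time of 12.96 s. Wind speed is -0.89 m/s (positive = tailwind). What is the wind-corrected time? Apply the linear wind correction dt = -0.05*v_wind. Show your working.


dt = -0.05 * v_wind = -0.05 * -0.89 = 0.0445 s
t_corrected = t_still + dt = 12.96 + (0.0445)
t_corrected = 13.0045 s

13.0045 s


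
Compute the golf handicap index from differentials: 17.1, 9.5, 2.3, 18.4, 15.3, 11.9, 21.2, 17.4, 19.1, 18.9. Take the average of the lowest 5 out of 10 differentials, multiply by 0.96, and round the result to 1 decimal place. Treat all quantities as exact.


All differentials: 17.1, 9.5, 2.3, 18.4, 15.3, 11.9, 21.2, 17.4, 19.1, 18.9
Sorted: 2.3, 9.5, 11.9, 15.3, 17.1, 17.4, 18.4, 18.9, 19.1, 21.2
Best 5: 2.3, 9.5, 11.9, 15.3, 17.1
Average of best = 56.1 / 5 = 11.22
Raw index = 11.22 * 0.96 = 10.7712
Handicap index = round(10.7712, 1) = 10.8

10.8


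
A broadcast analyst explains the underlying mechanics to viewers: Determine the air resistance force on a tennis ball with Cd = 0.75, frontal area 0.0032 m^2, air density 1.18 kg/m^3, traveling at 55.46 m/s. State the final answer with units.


Fd = 0.5 * Cd * rho * A * v^2
Fd = 0.5 * 0.75 * 1.18 * 0.0032 * 55.46^2
v^2 = 3075.8116
Fd = 0.5 * 0.75 * 1.18 * 0.0032 * 3075.8116 = 4.3553 N

4.3553 N


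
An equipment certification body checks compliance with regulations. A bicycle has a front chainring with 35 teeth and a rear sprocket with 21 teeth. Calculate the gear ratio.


GR = front_teeth / rear_teeth
GR = 35 / 21
GR = 1.6667

1.6667


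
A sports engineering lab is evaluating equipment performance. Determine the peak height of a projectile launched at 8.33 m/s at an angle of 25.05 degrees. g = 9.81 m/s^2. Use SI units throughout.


H = (v*sin(theta))^2 / (2*g)
vy = v*sin(theta) = 8.33 * sin(25.05 deg) = 3.527 m/s
H = vy^2 / (2*g) = 12.4397 / (2*9.81)
H = 12.4397 / 19.62 = 0.634 m

0.634 m


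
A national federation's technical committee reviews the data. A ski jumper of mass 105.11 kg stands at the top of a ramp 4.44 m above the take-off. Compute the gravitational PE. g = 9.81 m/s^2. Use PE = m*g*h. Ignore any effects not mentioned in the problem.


PE = m * g * h
PE = 105.11 * 9.81 * 4.44
PE = 1031.1291 * 4.44 = 4578.2132 J

4578.2132 J


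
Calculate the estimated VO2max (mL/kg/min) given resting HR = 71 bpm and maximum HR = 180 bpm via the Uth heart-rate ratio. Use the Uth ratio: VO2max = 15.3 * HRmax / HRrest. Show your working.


VO2max = 15.3 * HRmax / HRrest
VO2max = 15.3 * 180 / 71
VO2max = 2754 / 71 = 38.7887 mL/kg/min

38.7887 mL/kg/min


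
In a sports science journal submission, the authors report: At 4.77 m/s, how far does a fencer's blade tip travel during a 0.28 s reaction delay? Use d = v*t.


d = v * t
d = 4.77 * 0.28
d = 1.3356 m

1.3356 m


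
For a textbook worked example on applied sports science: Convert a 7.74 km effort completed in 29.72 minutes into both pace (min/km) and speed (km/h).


Pace = time / distance = 29.72 min / 7.74 km = 3.8398 min/km
Speed = distance / time_in_hours = 7.74 / 0.4953 hr
Speed = 15.6258 km/h

3.8398 min/km, 15.6258 km/h


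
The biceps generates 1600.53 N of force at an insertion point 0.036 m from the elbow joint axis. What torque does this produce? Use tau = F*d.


tau = F * d
tau = 1600.53 * 0.036
tau = 57.6191 N*m

57.6191 N*m


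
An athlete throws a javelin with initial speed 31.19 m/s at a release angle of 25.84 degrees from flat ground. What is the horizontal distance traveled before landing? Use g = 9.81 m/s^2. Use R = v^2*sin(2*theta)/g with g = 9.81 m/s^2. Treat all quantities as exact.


R = v^2 * sin(2*theta) / g
Convert angle to radians: theta = 25.84 deg = 0.451 rad
sin(2*theta) = sin(0.902) = 0.7846
R = 31.19^2 * 0.7846 / 9.81
R = 972.8161 * 0.7846 / 9.81 = 77.8015 m

77.8015 m


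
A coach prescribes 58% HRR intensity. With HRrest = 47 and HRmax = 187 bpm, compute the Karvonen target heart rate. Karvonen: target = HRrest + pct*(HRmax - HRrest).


Target = HRrest + pct*(HRmax - HRrest)
Heart rate reserve = HRmax - HRrest = 187 - 47 = 140 bpm
Fraction = 58% = 0.58
Target = 47 + 0.58 * 140
Target = 47 + 81.2 = 128.2 bpm

128.2 bpm


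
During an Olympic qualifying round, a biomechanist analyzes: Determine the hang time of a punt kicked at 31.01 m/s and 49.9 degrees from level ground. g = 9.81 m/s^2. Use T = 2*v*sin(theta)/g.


T = 2*v*sin(theta)/g
sin(theta) = sin(49.9 deg) = 0.7649
T = 2*31.01*0.7649 / 9.81
T = 47.4404 / 9.81 = 4.8359 s

4.8359 s


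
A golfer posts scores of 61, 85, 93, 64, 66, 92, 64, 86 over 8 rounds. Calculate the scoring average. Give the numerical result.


Average = sum / n
Sum = 611
Average = 611 / 8 = 76.375

76.375


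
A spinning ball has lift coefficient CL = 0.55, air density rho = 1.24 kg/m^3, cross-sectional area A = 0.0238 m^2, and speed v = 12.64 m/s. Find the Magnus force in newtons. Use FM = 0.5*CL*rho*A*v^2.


FM = 0.5 * CL * rho * A * v^2
FM = 0.5 * 0.55 * 1.24 * 0.0238 * 12.64^2
v^2 = 159.7696
FM = 0.5 * 0.55 * 1.24 * 0.0238 * 159.7696 = 1.2967 N

1.2967 N


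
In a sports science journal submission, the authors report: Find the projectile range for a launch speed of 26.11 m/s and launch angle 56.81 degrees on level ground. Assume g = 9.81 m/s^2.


R = v^2 * sin(2*theta) / g
Convert angle to radians: theta = 56.81 deg = 0.9915 rad
sin(2*theta) = sin(1.983) = 0.9162
R = 26.11^2 * 0.9162 / 9.81
R = 681.7321 * 0.9162 / 9.81 = 63.6716 m

63.6716 m


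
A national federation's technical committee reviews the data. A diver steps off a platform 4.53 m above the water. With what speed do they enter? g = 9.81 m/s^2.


v = sqrt(2 * g * h)
v = sqrt(2 * 9.81 * 4.53)
v = sqrt(88.8786) = 9.4275 m/s

9.4275 m/s


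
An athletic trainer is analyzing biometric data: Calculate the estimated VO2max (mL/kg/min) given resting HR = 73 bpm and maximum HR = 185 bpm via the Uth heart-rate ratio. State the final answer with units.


VO2max = 15.3 * HRmax / HRrest
VO2max = 15.3 * 185 / 73
VO2max = 2830.5 / 73 = 38.774 mL/kg/min

38.774 mL/kg/min


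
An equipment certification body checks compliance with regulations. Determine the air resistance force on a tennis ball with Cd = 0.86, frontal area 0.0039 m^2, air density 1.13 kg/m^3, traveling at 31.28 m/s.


Fd = 0.5 * Cd * rho * A * v^2
Fd = 0.5 * 0.86 * 1.13 * 0.0039 * 31.28^2
v^2 = 978.4384
Fd = 0.5 * 0.86 * 1.13 * 0.0039 * 978.4384 = 1.8542 N

1.8542 N


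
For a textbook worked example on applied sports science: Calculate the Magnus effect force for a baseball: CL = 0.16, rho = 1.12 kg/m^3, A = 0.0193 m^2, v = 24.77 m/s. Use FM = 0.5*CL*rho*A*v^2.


FM = 0.5 * CL * rho * A * v^2
FM = 0.5 * 0.16 * 1.12 * 0.0193 * 24.77^2
v^2 = 613.5529
FM = 0.5 * 0.16 * 1.12 * 0.0193 * 613.5529 = 1.061 N

1.061 N


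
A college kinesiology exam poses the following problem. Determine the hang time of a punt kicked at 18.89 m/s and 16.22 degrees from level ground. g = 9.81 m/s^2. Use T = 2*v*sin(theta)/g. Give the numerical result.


T = 2*v*sin(theta)/g
sin(theta) = sin(16.22 deg) = 0.2793
T = 2*18.89*0.2793 / 9.81
T = 10.5529 / 9.81 = 1.0757 s

1.0757 s


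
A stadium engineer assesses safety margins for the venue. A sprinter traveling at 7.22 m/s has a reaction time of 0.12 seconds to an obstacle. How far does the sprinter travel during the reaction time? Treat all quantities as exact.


d = v * t
d = 7.22 * 0.12
d = 0.8664 m

0.8664 m


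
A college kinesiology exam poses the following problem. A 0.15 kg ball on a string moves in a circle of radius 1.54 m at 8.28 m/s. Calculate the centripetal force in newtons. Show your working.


Fc = m * v^2 / r
v^2 = 8.28^2 = 68.5584
Fc = 0.15 * 68.5584 / 1.54
Fc = 10.2838 / 1.54 = 6.6778 N

6.6778 N


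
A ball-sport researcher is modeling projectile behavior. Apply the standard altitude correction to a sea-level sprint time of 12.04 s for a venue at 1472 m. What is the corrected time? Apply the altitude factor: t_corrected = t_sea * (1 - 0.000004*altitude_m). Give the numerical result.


Correction factor = 1 - 0.000004 * 1472 = 0.994112
t_corrected = t_sea * factor = 12.04 * 0.994112
t_corrected = 11.9691 s

11.9691 s


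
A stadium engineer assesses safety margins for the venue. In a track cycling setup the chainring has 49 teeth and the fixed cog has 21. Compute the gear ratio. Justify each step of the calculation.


GR = front_teeth / rear_teeth
GR = 49 / 21
GR = 2.3333

2.3333


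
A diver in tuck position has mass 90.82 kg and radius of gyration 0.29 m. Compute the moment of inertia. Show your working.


I = m * k^2
I = 90.82 * 0.29^2
I = 90.82 * 0.0841 = 7.638 kg*m^2

7.638 kg*m^2


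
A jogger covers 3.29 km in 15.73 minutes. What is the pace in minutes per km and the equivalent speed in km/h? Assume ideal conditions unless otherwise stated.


Pace = time / distance = 15.73 min / 3.29 km = 4.7812 min/km
Speed = distance / time_in_hours = 3.29 / 0.2622 hr
Speed = 12.5493 km/h

4.7812 min/km, 12.5493 km/h


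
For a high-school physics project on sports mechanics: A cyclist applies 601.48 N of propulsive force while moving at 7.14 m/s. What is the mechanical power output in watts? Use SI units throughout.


P = F * v
P = 601.48 * 7.14
P = 4294.5672 W

4294.5672 W


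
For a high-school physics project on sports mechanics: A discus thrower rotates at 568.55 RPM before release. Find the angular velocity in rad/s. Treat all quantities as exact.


omega = RPM * 2 * pi / 60
omega = 568.55 * 2 * 3.14159 / 60
omega = 3572.305 / 60 = 59.5384 rad/s

59.5384 rad/s


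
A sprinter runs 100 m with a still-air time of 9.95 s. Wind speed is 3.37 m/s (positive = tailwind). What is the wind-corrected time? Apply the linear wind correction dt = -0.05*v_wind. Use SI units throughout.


dt = -0.05 * v_wind = -0.05 * 3.37 = -0.1685 s
t_corrected = t_still + dt = 9.95 + (-0.1685)
t_corrected = 9.7815 s

9.7815 s


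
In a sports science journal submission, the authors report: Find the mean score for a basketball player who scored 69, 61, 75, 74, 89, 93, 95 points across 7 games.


Average = sum / n
Sum = 556
Average = 556 / 7 = 79.4286

79.4286


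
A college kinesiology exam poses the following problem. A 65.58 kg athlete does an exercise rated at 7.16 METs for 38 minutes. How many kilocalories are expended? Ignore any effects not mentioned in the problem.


kcal = MET * mass * time_hr
Convert time: 38 min = 0.6333 hr
kcal = 7.16 * 65.58 * 0.6333
kcal = 297.3834 kcal

297.3834 kcal


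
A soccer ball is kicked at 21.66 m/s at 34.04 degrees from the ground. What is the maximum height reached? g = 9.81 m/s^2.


H = (v*sin(theta))^2 / (2*g)
vy = v*sin(theta) = 21.66 * sin(34.04 deg) = 12.1247 m/s
H = vy^2 / (2*g) = 147.0072 / (2*9.81)
H = 147.0072 / 19.62 = 7.4927 m

7.4927 m


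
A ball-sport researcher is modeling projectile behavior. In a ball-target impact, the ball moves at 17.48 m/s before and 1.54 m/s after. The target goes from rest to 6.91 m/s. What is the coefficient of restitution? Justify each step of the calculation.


e = (v2_after - v1_after) / (v1_before - v2_before)
Numerator = 6.91 - 1.54 = 5.37
Denominator = 17.48 - 0 = 17.48
e = 5.37 / 17.48 = 0.3072

0.3072


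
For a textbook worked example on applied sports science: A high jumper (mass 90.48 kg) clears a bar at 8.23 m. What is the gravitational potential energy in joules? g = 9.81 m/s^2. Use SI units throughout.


PE = m * g * h
PE = 90.48 * 9.81 * 8.23
PE = 887.6088 * 8.23 = 7305.0204 J

7305.0204 J


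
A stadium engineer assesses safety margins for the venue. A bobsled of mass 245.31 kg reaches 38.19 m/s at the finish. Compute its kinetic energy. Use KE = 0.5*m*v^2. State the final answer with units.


KE = 0.5 * m * v^2
KE = 0.5 * 245.31 * 38.19^2
KE = 0.5 * 245.31 * 1458.4761 = 178889.386 J

178889.386 J


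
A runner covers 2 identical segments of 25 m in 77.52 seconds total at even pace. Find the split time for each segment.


Split time = total_time / n_laps = 77.52 / 2
Split time = 38.76 s per lap

38.76 s


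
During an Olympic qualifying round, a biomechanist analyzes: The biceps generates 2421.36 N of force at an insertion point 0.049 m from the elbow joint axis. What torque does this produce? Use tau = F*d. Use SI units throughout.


tau = F * d
tau = 2421.36 * 0.049
tau = 118.6466 N*m

118.6466 N*m


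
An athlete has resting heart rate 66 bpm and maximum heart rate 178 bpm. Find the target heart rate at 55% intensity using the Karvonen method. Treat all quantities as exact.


Target = HRrest + pct*(HRmax - HRrest)
Heart rate reserve = HRmax - HRrest = 178 - 66 = 112 bpm
Fraction = 55% = 0.55
Target = 66 + 0.55 * 112
Target = 66 + 61.6 = 127.6 bpm

127.6 bpm


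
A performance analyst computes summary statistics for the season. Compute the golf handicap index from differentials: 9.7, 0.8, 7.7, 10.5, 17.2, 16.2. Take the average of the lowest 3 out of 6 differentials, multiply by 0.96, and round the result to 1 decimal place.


All differentials: 9.7, 0.8, 7.7, 10.5, 17.2, 16.2
Sorted: 0.8, 7.7, 9.7, 10.5, 16.2, 17.2
Best 3: 0.8, 7.7, 9.7
Average of best = 18.2 / 3 = 6.0667
Raw index = 6.0667 * 0.96 = 5.824
Handicap index = round(5.824, 1) = 5.8

5.8


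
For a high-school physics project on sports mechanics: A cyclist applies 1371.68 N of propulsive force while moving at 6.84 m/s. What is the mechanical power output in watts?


P = F * v
P = 1371.68 * 6.84
P = 9382.2912 W

9382.2912 W


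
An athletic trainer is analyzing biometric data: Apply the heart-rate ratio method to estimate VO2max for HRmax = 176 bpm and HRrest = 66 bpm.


VO2max = 15.3 * HRmax / HRrest
VO2max = 15.3 * 176 / 66
VO2max = 2692.8 / 66 = 40.8 mL/kg/min

40.8 mL/kg/min


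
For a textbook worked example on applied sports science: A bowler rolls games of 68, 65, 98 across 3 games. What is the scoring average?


Average = sum / n
Sum = 231
Average = 231 / 3 = 77

77


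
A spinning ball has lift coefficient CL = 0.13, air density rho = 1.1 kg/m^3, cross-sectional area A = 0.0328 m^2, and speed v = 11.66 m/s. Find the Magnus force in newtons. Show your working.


FM = 0.5 * CL * rho * A * v^2
FM = 0.5 * 0.13 * 1.1 * 0.0328 * 11.66^2
v^2 = 135.9556
FM = 0.5 * 0.13 * 1.1 * 0.0328 * 135.9556 = 0.3188 N

0.3188 N


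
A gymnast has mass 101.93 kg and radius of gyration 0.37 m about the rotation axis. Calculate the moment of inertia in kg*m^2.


I = m * k^2
I = 101.93 * 0.37^2
I = 101.93 * 0.1369 = 13.9542 kg*m^2

13.9542 kg*m^2


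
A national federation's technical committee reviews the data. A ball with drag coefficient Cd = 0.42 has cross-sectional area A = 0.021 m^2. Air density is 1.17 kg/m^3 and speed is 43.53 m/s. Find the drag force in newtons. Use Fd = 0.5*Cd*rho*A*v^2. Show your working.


Fd = 0.5 * Cd * rho * A * v^2
Fd = 0.5 * 0.42 * 1.17 * 0.021 * 43.53^2
v^2 = 1894.8609
Fd = 0.5 * 0.42 * 1.17 * 0.021 * 1894.8609 = 9.7769 N

9.7769 N


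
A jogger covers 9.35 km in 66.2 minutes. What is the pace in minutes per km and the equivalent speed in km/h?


Pace = time / distance = 66.2 min / 9.35 km = 7.0802 min/km
Speed = distance / time_in_hours = 9.35 / 1.1033 hr
Speed = 8.4743 km/h

7.0802 min/km, 8.4743 km/h


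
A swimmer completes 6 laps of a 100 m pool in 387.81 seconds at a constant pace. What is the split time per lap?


Split time = total_time / n_laps = 387.81 / 6
Split time = 64.635 s per lap

64.635 s


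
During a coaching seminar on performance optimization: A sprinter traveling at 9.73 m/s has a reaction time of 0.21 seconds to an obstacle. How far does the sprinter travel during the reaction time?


d = v * t
d = 9.73 * 0.21
d = 2.0433 m

2.0433 m


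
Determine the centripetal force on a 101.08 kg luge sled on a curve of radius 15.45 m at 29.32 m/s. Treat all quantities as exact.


Fc = m * v^2 / r
v^2 = 29.32^2 = 859.6624
Fc = 101.08 * 859.6624 / 15.45
Fc = 86894.6754 / 15.45 = 5624.2508 N

5624.2508 N


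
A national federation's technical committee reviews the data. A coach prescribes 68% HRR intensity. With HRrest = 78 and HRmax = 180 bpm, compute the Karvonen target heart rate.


Target = HRrest + pct*(HRmax - HRrest)
Heart rate reserve = HRmax - HRrest = 180 - 78 = 102 bpm
Fraction = 68% = 0.68
Target = 78 + 0.68 * 102
Target = 78 + 69.36 = 147.36 bpm

147.36 bpm


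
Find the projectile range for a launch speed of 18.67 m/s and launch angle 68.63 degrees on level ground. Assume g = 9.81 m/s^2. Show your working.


R = v^2 * sin(2*theta) / g
Convert angle to radians: theta = 68.63 deg = 1.1978 rad
sin(2*theta) = sin(2.3956) = 0.6787
R = 18.67^2 * 0.6787 / 9.81
R = 348.5689 * 0.6787 / 9.81 = 24.1146 m

24.1146 m


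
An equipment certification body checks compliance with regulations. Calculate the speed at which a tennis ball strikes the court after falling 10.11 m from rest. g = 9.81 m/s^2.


v = sqrt(2 * g * h)
v = sqrt(2 * 9.81 * 10.11)
v = sqrt(198.3582) = 14.084 m/s

14.084 m/s


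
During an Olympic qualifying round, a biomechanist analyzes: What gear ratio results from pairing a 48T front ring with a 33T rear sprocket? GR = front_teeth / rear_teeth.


GR = front_teeth / rear_teeth
GR = 48 / 33
GR = 1.4545

1.4545


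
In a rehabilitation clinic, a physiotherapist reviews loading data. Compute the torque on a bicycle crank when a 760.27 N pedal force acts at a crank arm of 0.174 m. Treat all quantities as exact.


tau = F * d
tau = 760.27 * 0.174
tau = 132.287 N*m

132.287 N*m


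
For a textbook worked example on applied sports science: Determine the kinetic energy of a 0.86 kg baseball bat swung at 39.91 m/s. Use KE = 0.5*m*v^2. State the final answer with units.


KE = 0.5 * m * v^2
KE = 0.5 * 0.86 * 39.91^2
KE = 0.5 * 0.86 * 1592.8081 = 684.9075 J

684.9075 J


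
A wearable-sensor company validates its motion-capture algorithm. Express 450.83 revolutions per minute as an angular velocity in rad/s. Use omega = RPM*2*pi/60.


omega = RPM * 2 * pi / 60
omega = 450.83 * 2 * 3.14159 / 60
omega = 2832.6484 / 60 = 47.2108 rad/s

47.2108 rad/s


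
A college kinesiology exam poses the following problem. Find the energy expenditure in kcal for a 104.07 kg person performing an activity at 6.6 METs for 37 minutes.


kcal = MET * mass * time_hr
Convert time: 37 min = 0.6167 hr
kcal = 6.6 * 104.07 * 0.6167
kcal = 423.5649 kcal

423.5649 kcal


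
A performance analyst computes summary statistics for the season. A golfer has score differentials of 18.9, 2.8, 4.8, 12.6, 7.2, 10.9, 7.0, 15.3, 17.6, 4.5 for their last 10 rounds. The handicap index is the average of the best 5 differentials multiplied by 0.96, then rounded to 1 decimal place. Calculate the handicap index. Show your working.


All differentials: 18.9, 2.8, 4.8, 12.6, 7.2, 10.9, 7.0, 15.3, 17.6, 4.5
Sorted: 2.8, 4.5, 4.8, 7.0, 7.2, 10.9, 12.6, 15.3, 17.6, 18.9
Best 5: 2.8, 4.5, 4.8, 7.0, 7.2
Average of best = 26.3 / 5 = 5.26
Raw index = 5.26 * 0.96 = 5.0496
Handicap index = round(5.0496, 1) = 5.0

5.0


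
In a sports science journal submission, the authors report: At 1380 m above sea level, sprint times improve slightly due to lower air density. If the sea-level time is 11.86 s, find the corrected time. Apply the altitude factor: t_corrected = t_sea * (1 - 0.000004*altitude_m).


Correction factor = 1 - 0.000004 * 1380 = 0.99448
t_corrected = t_sea * factor = 11.86 * 0.99448
t_corrected = 11.7945 s

11.7945 s


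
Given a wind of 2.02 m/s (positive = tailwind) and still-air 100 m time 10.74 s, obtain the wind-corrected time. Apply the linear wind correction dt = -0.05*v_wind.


dt = -0.05 * v_wind = -0.05 * 2.02 = -0.101 s
t_corrected = t_still + dt = 10.74 + (-0.101)
t_corrected = 10.639 s

10.639 s


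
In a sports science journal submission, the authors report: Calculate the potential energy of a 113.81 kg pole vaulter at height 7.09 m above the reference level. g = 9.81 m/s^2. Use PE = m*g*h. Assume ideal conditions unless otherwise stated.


PE = m * g * h
PE = 113.81 * 9.81 * 7.09
PE = 1116.4761 * 7.09 = 7915.8155 J

7915.8155 J


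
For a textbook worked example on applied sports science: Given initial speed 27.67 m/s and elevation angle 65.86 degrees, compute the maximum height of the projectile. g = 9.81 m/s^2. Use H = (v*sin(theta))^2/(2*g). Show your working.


H = (v*sin(theta))^2 / (2*g)
vy = v*sin(theta) = 27.67 * sin(65.86 deg) = 25.2502 m/s
H = vy^2 / (2*g) = 637.574 / (2*9.81)
H = 637.574 / 19.62 = 32.4961 m

32.4961 m


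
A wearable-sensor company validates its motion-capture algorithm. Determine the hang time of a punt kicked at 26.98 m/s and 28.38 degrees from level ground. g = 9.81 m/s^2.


T = 2*v*sin(theta)/g
sin(theta) = sin(28.38 deg) = 0.4753
T = 2*26.98*0.4753 / 9.81
T = 25.6481 / 9.81 = 2.6145 s

2.6145 s


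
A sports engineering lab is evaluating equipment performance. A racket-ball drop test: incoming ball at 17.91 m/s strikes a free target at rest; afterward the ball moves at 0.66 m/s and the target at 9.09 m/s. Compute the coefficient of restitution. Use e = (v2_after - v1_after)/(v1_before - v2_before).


e = (v2_after - v1_after) / (v1_before - v2_before)
Numerator = 9.09 - 0.66 = 8.43
Denominator = 17.91 - 0 = 17.91
e = 8.43 / 17.91 = 0.4707

0.4707


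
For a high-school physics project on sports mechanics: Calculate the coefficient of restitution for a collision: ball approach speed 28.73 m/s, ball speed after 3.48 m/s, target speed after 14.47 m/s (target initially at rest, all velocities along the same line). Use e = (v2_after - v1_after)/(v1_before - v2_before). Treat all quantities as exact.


e = (v2_after - v1_after) / (v1_before - v2_before)
Numerator = 14.47 - 3.48 = 10.99
Denominator = 28.73 - 0 = 28.73
e = 10.99 / 28.73 = 0.3825

0.3825


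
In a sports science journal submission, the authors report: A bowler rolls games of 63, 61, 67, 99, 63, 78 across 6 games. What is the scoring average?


Average = sum / n
Sum = 431
Average = 431 / 6 = 71.8333

71.8333


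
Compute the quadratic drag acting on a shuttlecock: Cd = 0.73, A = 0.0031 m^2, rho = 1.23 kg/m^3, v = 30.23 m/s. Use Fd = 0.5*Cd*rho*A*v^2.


Fd = 0.5 * Cd * rho * A * v^2
Fd = 0.5 * 0.73 * 1.23 * 0.0031 * 30.23^2
v^2 = 913.8529
Fd = 0.5 * 0.73 * 1.23 * 0.0031 * 913.8529 = 1.2719 N

1.2719 N


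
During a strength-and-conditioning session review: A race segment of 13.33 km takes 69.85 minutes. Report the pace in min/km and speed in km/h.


Pace = time / distance = 69.85 min / 13.33 km = 5.2401 min/km
Speed = distance / time_in_hours = 13.33 / 1.1642 hr
Speed = 11.4503 km/h

5.2401 min/km, 11.4503 km/h


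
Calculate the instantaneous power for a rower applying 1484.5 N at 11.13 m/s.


P = F * v
P = 1484.5 * 11.13
P = 16522.485 W

16522.485 W


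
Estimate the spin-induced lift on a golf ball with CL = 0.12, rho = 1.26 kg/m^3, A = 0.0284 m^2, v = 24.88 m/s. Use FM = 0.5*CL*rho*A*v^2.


FM = 0.5 * CL * rho * A * v^2
FM = 0.5 * 0.12 * 1.26 * 0.0284 * 24.88^2
v^2 = 619.0144
FM = 0.5 * 0.12 * 1.26 * 0.0284 * 619.0144 = 1.329 N

1.329 N


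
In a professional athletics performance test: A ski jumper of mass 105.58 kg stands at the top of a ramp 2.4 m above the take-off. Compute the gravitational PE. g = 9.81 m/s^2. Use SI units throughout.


PE = m * g * h
PE = 105.58 * 9.81 * 2.4
PE = 1035.7398 * 2.4 = 2485.7755 J

2485.7755 J


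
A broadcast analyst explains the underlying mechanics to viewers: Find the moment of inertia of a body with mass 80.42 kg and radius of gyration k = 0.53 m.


I = m * k^2
I = 80.42 * 0.53^2
I = 80.42 * 0.2809 = 22.59 kg*m^2

22.59 kg*m^2


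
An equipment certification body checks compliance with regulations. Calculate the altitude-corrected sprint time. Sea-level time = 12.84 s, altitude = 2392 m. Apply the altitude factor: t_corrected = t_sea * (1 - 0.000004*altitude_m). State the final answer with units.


Correction factor = 1 - 0.000004 * 2392 = 0.990432
t_corrected = t_sea * factor = 12.84 * 0.990432
t_corrected = 12.7171 s

12.7171 s


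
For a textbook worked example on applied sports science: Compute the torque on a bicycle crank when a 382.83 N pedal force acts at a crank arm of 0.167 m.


tau = F * d
tau = 382.83 * 0.167
tau = 63.9326 N*m

63.9326 N*m


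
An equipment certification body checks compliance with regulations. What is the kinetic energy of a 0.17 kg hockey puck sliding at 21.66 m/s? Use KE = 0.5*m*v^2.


KE = 0.5 * m * v^2
KE = 0.5 * 0.17 * 21.66^2
KE = 0.5 * 0.17 * 469.1556 = 39.8782 J

39.8782 J


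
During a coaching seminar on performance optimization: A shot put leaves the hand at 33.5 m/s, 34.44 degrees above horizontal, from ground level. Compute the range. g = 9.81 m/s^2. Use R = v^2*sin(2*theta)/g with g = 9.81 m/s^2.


R = v^2 * sin(2*theta) / g
Convert angle to radians: theta = 34.44 deg = 0.6011 rad
sin(2*theta) = sin(1.2022) = 0.9328
R = 33.5^2 * 0.9328 / 9.81
R = 1122.25 * 0.9328 / 9.81 = 106.7142 m

106.7142 m


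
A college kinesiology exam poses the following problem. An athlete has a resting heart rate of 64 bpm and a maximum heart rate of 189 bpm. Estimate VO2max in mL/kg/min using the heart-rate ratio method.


VO2max = 15.3 * HRmax / HRrest
VO2max = 15.3 * 189 / 64
VO2max = 2891.7 / 64 = 45.1828 mL/kg/min

45.1828 mL/kg/min


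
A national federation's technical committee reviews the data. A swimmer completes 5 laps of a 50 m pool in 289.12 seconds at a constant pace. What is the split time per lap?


Split time = total_time / n_laps = 289.12 / 5
Split time = 57.824 s per lap

57.824 s


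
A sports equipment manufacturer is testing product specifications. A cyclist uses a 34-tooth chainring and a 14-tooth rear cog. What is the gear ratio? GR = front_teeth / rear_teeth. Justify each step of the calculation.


GR = front_teeth / rear_teeth
GR = 34 / 14
GR = 2.4286

2.4286


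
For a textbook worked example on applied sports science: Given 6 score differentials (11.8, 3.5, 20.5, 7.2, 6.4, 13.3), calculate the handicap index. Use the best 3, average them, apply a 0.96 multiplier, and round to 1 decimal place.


All differentials: 11.8, 3.5, 20.5, 7.2, 6.4, 13.3
Sorted: 3.5, 6.4, 7.2, 11.8, 13.3, 20.5
Best 3: 3.5, 6.4, 7.2
Average of best = 17.1 / 3 = 5.7
Raw index = 5.7 * 0.96 = 5.472
Handicap index = round(5.472, 1) = 5.5

5.5


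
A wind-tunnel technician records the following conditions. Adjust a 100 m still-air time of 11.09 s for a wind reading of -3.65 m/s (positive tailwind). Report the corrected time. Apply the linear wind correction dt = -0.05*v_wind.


dt = -0.05 * v_wind = -0.05 * -3.65 = 0.1825 s
t_corrected = t_still + dt = 11.09 + (0.1825)
t_corrected = 11.2725 s

11.2725 s


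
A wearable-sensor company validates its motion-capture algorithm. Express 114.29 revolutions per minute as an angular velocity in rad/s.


omega = RPM * 2 * pi / 60
omega = 114.29 * 2 * 3.14159 / 60
omega = 718.1052 / 60 = 11.9684 rad/s

11.9684 rad/s


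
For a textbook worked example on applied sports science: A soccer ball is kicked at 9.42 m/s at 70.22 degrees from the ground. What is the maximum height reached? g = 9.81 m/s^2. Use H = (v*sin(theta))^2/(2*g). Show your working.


H = (v*sin(theta))^2 / (2*g)
vy = v*sin(theta) = 9.42 * sin(70.22 deg) = 8.8642 m/s
H = vy^2 / (2*g) = 78.5742 / (2*9.81)
H = 78.5742 / 19.62 = 4.0048 m

4.0048 m


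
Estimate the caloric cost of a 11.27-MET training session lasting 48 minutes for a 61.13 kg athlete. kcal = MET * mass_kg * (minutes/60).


kcal = MET * mass * time_hr
Convert time: 48 min = 0.8 hr
kcal = 11.27 * 61.13 * 0.8
kcal = 551.1481 kcal

551.1481 kcal


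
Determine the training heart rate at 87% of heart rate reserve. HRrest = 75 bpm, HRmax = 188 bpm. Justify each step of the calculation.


Target = HRrest + pct*(HRmax - HRrest)
Heart rate reserve = HRmax - HRrest = 188 - 75 = 113 bpm
Fraction = 87% = 0.87
Target = 75 + 0.87 * 113
Target = 75 + 98.31 = 173.31 bpm

173.31 bpm


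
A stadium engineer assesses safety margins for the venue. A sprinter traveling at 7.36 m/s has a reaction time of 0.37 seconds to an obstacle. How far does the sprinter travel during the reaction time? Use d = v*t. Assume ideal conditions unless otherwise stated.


d = v * t
d = 7.36 * 0.37
d = 2.7232 m

2.7232 m


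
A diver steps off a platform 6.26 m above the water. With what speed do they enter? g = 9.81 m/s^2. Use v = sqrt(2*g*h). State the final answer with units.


v = sqrt(2 * g * h)
v = sqrt(2 * 9.81 * 6.26)
v = sqrt(122.8212) = 11.0825 m/s

11.0825 m/s


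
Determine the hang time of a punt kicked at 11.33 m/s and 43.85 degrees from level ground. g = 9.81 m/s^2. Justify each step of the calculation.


T = 2*v*sin(theta)/g
sin(theta) = sin(43.85 deg) = 0.6928
T = 2*11.33*0.6928 / 9.81
T = 15.6982 / 9.81 = 1.6002 s

1.6002 s


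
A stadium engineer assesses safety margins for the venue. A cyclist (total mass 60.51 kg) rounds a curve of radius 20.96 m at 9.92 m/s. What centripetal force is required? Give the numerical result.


Fc = m * v^2 / r
v^2 = 9.92^2 = 98.4064
Fc = 60.51 * 98.4064 / 20.96
Fc = 5954.5713 / 20.96 = 284.0921 N

284.0921 N


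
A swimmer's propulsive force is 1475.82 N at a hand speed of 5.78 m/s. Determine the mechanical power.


P = F * v
P = 1475.82 * 5.78
P = 8530.2396 W

8530.2396 W


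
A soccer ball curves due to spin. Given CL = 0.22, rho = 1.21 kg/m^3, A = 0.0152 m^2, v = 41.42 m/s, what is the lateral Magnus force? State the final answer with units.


FM = 0.5 * CL * rho * A * v^2
FM = 0.5 * 0.22 * 1.21 * 0.0152 * 41.42^2
v^2 = 1715.6164
FM = 0.5 * 0.22 * 1.21 * 0.0152 * 1715.6164 = 3.4709 N

3.4709 N


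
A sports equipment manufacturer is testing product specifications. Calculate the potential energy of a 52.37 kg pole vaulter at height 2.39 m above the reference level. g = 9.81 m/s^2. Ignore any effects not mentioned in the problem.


PE = m * g * h
PE = 52.37 * 9.81 * 2.39
PE = 513.7497 * 2.39 = 1227.8618 J

1227.8618 J


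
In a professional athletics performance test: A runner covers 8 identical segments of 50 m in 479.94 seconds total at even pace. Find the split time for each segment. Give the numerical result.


Split time = total_time / n_laps = 479.94 / 8
Split time = 59.9925 s per lap

59.9925 s


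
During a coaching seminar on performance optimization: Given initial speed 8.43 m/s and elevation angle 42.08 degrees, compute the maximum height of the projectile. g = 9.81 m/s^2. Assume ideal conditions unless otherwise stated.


H = (v*sin(theta))^2 / (2*g)
vy = v*sin(theta) = 8.43 * sin(42.08 deg) = 5.6495 m/s
H = vy^2 / (2*g) = 31.917 / (2*9.81)
H = 31.917 / 19.62 = 1.6268 m

1.6268 m


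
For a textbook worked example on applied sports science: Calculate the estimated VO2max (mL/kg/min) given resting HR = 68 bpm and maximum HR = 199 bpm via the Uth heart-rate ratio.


VO2max = 15.3 * HRmax / HRrest
VO2max = 15.3 * 199 / 68
VO2max = 3044.7 / 68 = 44.775 mL/kg/min

44.775 mL/kg/min


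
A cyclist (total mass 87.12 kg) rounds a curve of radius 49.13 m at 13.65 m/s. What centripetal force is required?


Fc = m * v^2 / r
v^2 = 13.65^2 = 186.3225
Fc = 87.12 * 186.3225 / 49.13
Fc = 16232.4162 / 49.13 = 330.3972 N

330.3972 N


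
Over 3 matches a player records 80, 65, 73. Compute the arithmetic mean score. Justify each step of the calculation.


Average = sum / n
Sum = 218
Average = 218 / 3 = 72.6667

72.6667


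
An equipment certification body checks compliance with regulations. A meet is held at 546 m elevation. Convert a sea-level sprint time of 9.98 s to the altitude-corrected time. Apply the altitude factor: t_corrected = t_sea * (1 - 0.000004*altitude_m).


Correction factor = 1 - 0.000004 * 546 = 0.997816
t_corrected = t_sea * factor = 9.98 * 0.997816
t_corrected = 9.9582 s

9.9582 s


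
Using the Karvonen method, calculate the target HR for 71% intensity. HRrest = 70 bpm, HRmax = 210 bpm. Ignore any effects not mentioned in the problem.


Target = HRrest + pct*(HRmax - HRrest)
Heart rate reserve = HRmax - HRrest = 210 - 70 = 140 bpm
Fraction = 71% = 0.71
Target = 70 + 0.71 * 140
Target = 70 + 99.4 = 169.4 bpm

169.4 bpm


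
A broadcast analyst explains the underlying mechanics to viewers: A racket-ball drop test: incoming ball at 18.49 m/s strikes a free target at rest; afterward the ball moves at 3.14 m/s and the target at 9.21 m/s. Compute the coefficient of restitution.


e = (v2_after - v1_after) / (v1_before - v2_before)
Numerator = 9.21 - 3.14 = 6.07
Denominator = 18.49 - 0 = 18.49
e = 6.07 / 18.49 = 0.3283

0.3283


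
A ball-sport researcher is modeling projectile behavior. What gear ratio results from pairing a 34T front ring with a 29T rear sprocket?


GR = front_teeth / rear_teeth
GR = 34 / 29
GR = 1.1724

1.1724


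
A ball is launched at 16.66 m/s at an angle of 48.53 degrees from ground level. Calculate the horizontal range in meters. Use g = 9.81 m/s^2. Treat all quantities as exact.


R = v^2 * sin(2*theta) / g
Convert angle to radians: theta = 48.53 deg = 0.847 rad
sin(2*theta) = sin(1.694) = 0.9924
R = 16.66^2 * 0.9924 / 9.81
R = 277.5556 * 0.9924 / 9.81 = 28.0786 m

28.0786 m


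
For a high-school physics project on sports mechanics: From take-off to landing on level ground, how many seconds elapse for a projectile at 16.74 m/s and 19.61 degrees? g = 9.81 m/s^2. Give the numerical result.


T = 2*v*sin(theta)/g
sin(theta) = sin(19.61 deg) = 0.3356
T = 2*16.74*0.3356 / 9.81
T = 11.2364 / 9.81 = 1.1454 s

1.1454 s


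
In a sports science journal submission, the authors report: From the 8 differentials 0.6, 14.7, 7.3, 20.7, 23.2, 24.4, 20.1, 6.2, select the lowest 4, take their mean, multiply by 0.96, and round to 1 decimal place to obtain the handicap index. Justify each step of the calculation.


All differentials: 0.6, 14.7, 7.3, 20.7, 23.2, 24.4, 20.1, 6.2
Sorted: 0.6, 6.2, 7.3, 14.7, 20.1, 20.7, 23.2, 24.4
Best 4: 0.6, 6.2, 7.3, 14.7
Average of best = 28.8 / 4 = 7.2
Raw index = 7.2 * 0.96 = 6.912
Handicap index = round(6.912, 1) = 6.9

6.9


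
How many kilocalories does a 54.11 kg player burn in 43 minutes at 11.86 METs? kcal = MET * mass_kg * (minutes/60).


kcal = MET * mass * time_hr
Convert time: 43 min = 0.7167 hr
kcal = 11.86 * 54.11 * 0.7167
kcal = 459.917 kcal

459.917 kcal


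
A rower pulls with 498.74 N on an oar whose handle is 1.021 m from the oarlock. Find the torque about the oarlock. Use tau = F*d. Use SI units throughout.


tau = F * d
tau = 498.74 * 1.021
tau = 509.2135 N*m

509.2135 N*m


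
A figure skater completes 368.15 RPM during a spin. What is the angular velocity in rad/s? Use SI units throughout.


omega = RPM * 2 * pi / 60
omega = 368.15 * 2 * 3.14159 / 60
omega = 2313.1547 / 60 = 38.5526 rad/s

38.5526 rad/s


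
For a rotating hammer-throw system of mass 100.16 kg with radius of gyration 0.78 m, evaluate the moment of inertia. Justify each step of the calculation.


I = m * k^2
I = 100.16 * 0.78^2
I = 100.16 * 0.6084 = 60.9373 kg*m^2

60.9373 kg*m^2


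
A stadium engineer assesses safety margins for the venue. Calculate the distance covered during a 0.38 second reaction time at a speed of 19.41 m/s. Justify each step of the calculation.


d = v * t
d = 19.41 * 0.38
d = 7.3758 m

7.3758 m


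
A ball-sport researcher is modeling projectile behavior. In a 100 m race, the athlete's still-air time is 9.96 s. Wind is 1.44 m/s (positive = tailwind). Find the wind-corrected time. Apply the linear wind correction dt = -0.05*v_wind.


dt = -0.05 * v_wind = -0.05 * 1.44 = -0.072 s
t_corrected = t_still + dt = 9.96 + (-0.072)
t_corrected = 9.888 s

9.888 s


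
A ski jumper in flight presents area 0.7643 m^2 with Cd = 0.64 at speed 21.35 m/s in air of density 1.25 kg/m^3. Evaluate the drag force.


Fd = 0.5 * Cd * rho * A * v^2
Fd = 0.5 * 0.64 * 1.25 * 0.7643 * 21.35^2
v^2 = 455.8225
Fd = 0.5 * 0.64 * 1.25 * 0.7643 * 455.8225 = 139.3541 N

139.3541 N


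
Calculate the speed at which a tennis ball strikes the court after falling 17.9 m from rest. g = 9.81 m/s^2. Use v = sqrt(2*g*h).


v = sqrt(2 * g * h)
v = sqrt(2 * 9.81 * 17.9)
v = sqrt(351.198) = 18.7403 m/s

18.7403 m/s


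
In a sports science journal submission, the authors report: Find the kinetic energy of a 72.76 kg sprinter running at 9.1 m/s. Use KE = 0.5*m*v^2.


KE = 0.5 * m * v^2
KE = 0.5 * 72.76 * 9.1^2
KE = 0.5 * 72.76 * 82.81 = 3012.6278 J

3012.6278 J


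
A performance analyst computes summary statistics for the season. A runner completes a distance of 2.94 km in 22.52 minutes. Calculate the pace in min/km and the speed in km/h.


Pace = time / distance = 22.52 min / 2.94 km = 7.6599 min/km
Speed = distance / time_in_hours = 2.94 / 0.3753 hr
Speed = 7.833 km/h

7.6599 min/km, 7.833 km/h


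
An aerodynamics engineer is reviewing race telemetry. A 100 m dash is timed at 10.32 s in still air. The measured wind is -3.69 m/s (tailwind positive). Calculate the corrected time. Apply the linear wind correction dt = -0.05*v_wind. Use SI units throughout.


dt = -0.05 * v_wind = -0.05 * -3.69 = 0.1845 s
t_corrected = t_still + dt = 10.32 + (0.1845)
t_corrected = 10.5045 s

10.5045 s


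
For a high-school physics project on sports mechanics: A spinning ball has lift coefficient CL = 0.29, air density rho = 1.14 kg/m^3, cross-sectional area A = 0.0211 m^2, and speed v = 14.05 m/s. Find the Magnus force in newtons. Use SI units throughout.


FM = 0.5 * CL * rho * A * v^2
FM = 0.5 * 0.29 * 1.14 * 0.0211 * 14.05^2
v^2 = 197.4025
FM = 0.5 * 0.29 * 1.14 * 0.0211 * 197.4025 = 0.6885 N

0.6885 N


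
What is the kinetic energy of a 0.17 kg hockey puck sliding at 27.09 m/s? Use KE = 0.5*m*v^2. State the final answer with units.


KE = 0.5 * m * v^2
KE = 0.5 * 0.17 * 27.09^2
KE = 0.5 * 0.17 * 733.8681 = 62.3788 J

62.3788 J


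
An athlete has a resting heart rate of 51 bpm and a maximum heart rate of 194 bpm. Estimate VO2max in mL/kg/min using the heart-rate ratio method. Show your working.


VO2max = 15.3 * HRmax / HRrest
VO2max = 15.3 * 194 / 51
VO2max = 2968.2 / 51 = 58.2 mL/kg/min

58.2 mL/kg/min
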